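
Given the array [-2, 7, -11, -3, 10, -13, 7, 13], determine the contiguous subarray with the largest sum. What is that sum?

Using Kadane's algorithm on [-2, 7, -11, -3, 10, -13, 7, 13]:

Scanning through the array:
Position 1 (value 7): max_ending_here = 7, max_so_far = 7
Position 2 (value -11): max_ending_here = -4, max_so_far = 7
Position 3 (value -3): max_ending_here = -3, max_so_far = 7
Position 4 (value 10): max_ending_here = 10, max_so_far = 10
Position 5 (value -13): max_ending_here = -3, max_so_far = 10
Position 6 (value 7): max_ending_here = 7, max_so_far = 10
Position 7 (value 13): max_ending_here = 20, max_so_far = 20

Maximum subarray: [7, 13]
Maximum sum: 20

The maximum subarray is [7, 13] with sum 20. This subarray runs from index 6 to index 7.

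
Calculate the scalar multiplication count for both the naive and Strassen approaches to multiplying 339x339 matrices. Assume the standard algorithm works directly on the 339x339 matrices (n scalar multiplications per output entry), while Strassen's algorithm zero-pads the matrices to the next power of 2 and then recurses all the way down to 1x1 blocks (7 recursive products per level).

Matrix multiplication for 339x339 matrices:

Strassen's algorithm requires power-of-2 dimensions. Pad 339x339 to 512x512 (next power of 2).

Standard algorithm: 339^3 = 38958219 multiplications
Strassen's algorithm: 7^(log2(512)) = 7^9 = 40353607 multiplications
Difference: 38958219 - 40353607 = -1395388 (Strassen uses MORE here due to padding overhead — for small or just-over-power-of-2 n, padding can outweigh the per-level savings)

Standard: 38958219 multiplications (339^3). Strassen: 40353607 multiplications (7^9, after padding to 512x512). Strassen reduces 8 recursive multiplications to 7 at each level.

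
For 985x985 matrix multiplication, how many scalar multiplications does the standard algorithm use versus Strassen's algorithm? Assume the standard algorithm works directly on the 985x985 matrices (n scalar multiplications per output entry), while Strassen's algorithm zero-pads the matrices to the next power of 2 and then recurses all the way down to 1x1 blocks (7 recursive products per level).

Matrix multiplication for 985x985 matrices:

Strassen's algorithm requires power-of-2 dimensions. Pad 985x985 to 1024x1024 (next power of 2).

Standard algorithm: 985^3 = 955671625 multiplications
Strassen's algorithm: 7^(log2(1024)) = 7^10 = 282475249 multiplications
Savings: 955671625 - 282475249 = 673196376 multiplications

Standard: 955671625 multiplications (985^3). Strassen: 282475249 multiplications (7^10, after padding to 1024x1024). Strassen reduces 8 recursive multiplications to 7 at each level.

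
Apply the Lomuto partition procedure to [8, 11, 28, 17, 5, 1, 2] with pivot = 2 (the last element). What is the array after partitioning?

Lomuto partition with pivot = 2:

Initial array: [8, 11, 28, 17, 5, 1, 2]

arr[0]=8 > 2: no swap
arr[1]=11 > 2: no swap
arr[2]=28 > 2: no swap
arr[3]=17 > 2: no swap
arr[4]=5 > 2: no swap
arr[5]=1 <= 2: swap with position 0, array becomes [1, 11, 28, 17, 5, 8, 2]

Place pivot at position 1: [1, 2, 28, 17, 5, 8, 11]
Pivot position: 1

After partitioning with pivot 2, the array becomes [1, 2, 28, 17, 5, 8, 11]. The pivot is placed at index 1. All elements to the left of the pivot are <= 2, and all elements to the right are > 2.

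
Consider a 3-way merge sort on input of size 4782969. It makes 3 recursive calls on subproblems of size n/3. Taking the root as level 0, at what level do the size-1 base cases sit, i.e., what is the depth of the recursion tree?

For divide and conquer with division factor 3:

Problem sizes at each level:
Level 0: 4782969
Level 1: 1594323
Level 2: 531441
Level 3: 177147
Level 4: 59049
Level 5: 19683
Level 6: 6561
Level 7: 2187
Level 8: 729
Level 9: 243
Level 10: 81
Level 11: 27
Level 12: 9
Level 13: 3
Level 14: 1

The root is level 0 and the size-1 base case is level 14 (the tree spans levels 0 through 14, i.e. 15 levels counting the root), so the depth is the number of divisions: log_3(4782969) = 14

The recursion tree depth is log_3(4782969) = 14. At each level, the problem size is divided by 3, so it takes 14 divisions to reduce to a base case of size 1. The algorithm makes 3 recursive calls at each level.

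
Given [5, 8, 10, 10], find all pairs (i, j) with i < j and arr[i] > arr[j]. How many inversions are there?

Finding inversions in [5, 8, 10, 10]:


Total inversions: 0

The array has 0 inversions. It is already sorted.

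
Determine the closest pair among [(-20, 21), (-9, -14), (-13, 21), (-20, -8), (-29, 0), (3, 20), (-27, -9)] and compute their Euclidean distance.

Computing all pairwise distances among 7 points:

d((-20, 21), (-9, -14)) = 36.6879
d((-20, 21), (-13, 21)) = 7.0 <-- minimum
d((-20, 21), (-20, -8)) = 29.0
d((-20, 21), (-29, 0)) = 22.8473
d((-20, 21), (3, 20)) = 23.0217
d((-20, 21), (-27, -9)) = 30.8058
d((-9, -14), (-13, 21)) = 35.2278
d((-9, -14), (-20, -8)) = 12.53
d((-9, -14), (-29, 0)) = 24.4131
d((-9, -14), (3, 20)) = 36.0555
d((-9, -14), (-27, -9)) = 18.6815
d((-13, 21), (-20, -8)) = 29.8329
d((-13, 21), (-29, 0)) = 26.4008
d((-13, 21), (3, 20)) = 16.0312
d((-13, 21), (-27, -9)) = 33.1059
d((-20, -8), (-29, 0)) = 12.0416
d((-20, -8), (3, 20)) = 36.2353
d((-20, -8), (-27, -9)) = 7.0711
d((-29, 0), (3, 20)) = 37.7359
d((-29, 0), (-27, -9)) = 9.2195
d((3, 20), (-27, -9)) = 41.7253

Closest pair: (-20, 21) and (-13, 21) with distance 7.0

The closest pair is (-20, 21) and (-13, 21) with Euclidean distance 7.0. For 7 points, brute-force pairwise comparison is shown above. For large n, the divide-and-conquer algorithm (sort by x, recurse on halves, check the dividing strip) achieves O(n log n).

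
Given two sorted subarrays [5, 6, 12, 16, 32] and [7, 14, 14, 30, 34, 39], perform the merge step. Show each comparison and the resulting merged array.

Merging process:

Compare 5 vs 7: take 5 from left. Merged: [5]
Compare 6 vs 7: take 6 from left. Merged: [5, 6]
Compare 12 vs 7: take 7 from right. Merged: [5, 6, 7]
Compare 12 vs 14: take 12 from left. Merged: [5, 6, 7, 12]
Compare 16 vs 14: take 14 from right. Merged: [5, 6, 7, 12, 14]
Compare 16 vs 14: take 14 from right. Merged: [5, 6, 7, 12, 14, 14]
Compare 16 vs 30: take 16 from left. Merged: [5, 6, 7, 12, 14, 14, 16]
Compare 32 vs 30: take 30 from right. Merged: [5, 6, 7, 12, 14, 14, 16, 30]
Compare 32 vs 34: take 32 from left. Merged: [5, 6, 7, 12, 14, 14, 16, 30, 32]
Append remaining from right: [34, 39]. Merged: [5, 6, 7, 12, 14, 14, 16, 30, 32, 34, 39]

Final merged array: [5, 6, 7, 12, 14, 14, 16, 30, 32, 34, 39]
Total comparisons: 9

The merged array is [5, 6, 7, 12, 14, 14, 16, 30, 32, 34, 39], requiring 9 comparisons. The merge step runs in O(n) time where n is the total number of elements.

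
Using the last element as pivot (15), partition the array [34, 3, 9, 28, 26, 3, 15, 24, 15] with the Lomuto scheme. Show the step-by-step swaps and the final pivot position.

Lomuto partition with pivot = 15:

Initial array: [34, 3, 9, 28, 26, 3, 15, 24, 15]

arr[0]=34 > 15: no swap
arr[1]=3 <= 15: swap with position 0, array becomes [3, 34, 9, 28, 26, 3, 15, 24, 15]
arr[2]=9 <= 15: swap with position 1, array becomes [3, 9, 34, 28, 26, 3, 15, 24, 15]
arr[3]=28 > 15: no swap
arr[4]=26 > 15: no swap
arr[5]=3 <= 15: swap with position 2, array becomes [3, 9, 3, 28, 26, 34, 15, 24, 15]
arr[6]=15 <= 15: swap with position 3, array becomes [3, 9, 3, 15, 26, 34, 28, 24, 15]
arr[7]=24 > 15: no swap

Place pivot at position 4: [3, 9, 3, 15, 15, 34, 28, 24, 26]
Pivot position: 4

After partitioning with pivot 15, the array becomes [3, 9, 3, 15, 15, 34, 28, 24, 26]. The pivot is placed at index 4. All elements to the left of the pivot are <= 15, and all elements to the right are > 15.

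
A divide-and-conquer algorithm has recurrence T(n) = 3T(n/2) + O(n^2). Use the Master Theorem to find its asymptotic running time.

Master Theorem for T(n) = 3T(n/2) + O(n^2):

a = 3, b = 2, c = 2
log_b(a) = log_2(3) = 1.5850

Case 3: c = 2 > log_2(3) = 1.5850
T(n) = O(n^2) = O(n^2)

For T(n) = 3T(n/2) + O(n^2): log_2(3) = 1.5850. This is Case 3 of the Master Theorem (c > log_b(a), work dominated by root), giving O(n^2).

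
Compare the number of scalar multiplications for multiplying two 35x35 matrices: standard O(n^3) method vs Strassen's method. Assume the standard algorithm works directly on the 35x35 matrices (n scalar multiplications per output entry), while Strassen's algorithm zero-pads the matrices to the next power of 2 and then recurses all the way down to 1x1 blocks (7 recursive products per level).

Matrix multiplication for 35x35 matrices:

Strassen's algorithm requires power-of-2 dimensions. Pad 35x35 to 64x64 (next power of 2).

Standard algorithm: 35^3 = 42875 multiplications
Strassen's algorithm: 7^(log2(64)) = 7^6 = 117649 multiplications
Difference: 42875 - 117649 = -74774 (Strassen uses MORE here due to padding overhead — for small or just-over-power-of-2 n, padding can outweigh the per-level savings)

Standard: 42875 multiplications (35^3). Strassen: 117649 multiplications (7^6, after padding to 64x64). Strassen reduces 8 recursive multiplications to 7 at each level.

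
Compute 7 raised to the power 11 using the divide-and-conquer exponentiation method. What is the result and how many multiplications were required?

Computing 7^11 by squaring (build up from 7^1; each line after the first costs one multiplication):

7^1 = 7
7^2 = (7^1)^2 = 7^2 = 49
7^4 = (7^2)^2 = 49^2 = 2401
7^5 = 7 * 7^4 = 7 * 2401 = 16807
7^10 = (7^5)^2 = 16807^2 = 282475249
7^11 = 7 * 7^10 = 7 * 282475249 = 1977326743

Result: 1977326743
Multiplications needed: 5 (5 lines after 7^1)

7^11 = 1977326743. Using exponentiation by squaring, this requires 5 multiplications. The key idea: if the exponent is even, square the half-power; if odd, multiply by the base once.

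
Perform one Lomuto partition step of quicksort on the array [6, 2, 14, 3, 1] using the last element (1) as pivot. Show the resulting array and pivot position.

Lomuto partition with pivot = 1:

Initial array: [6, 2, 14, 3, 1]

arr[0]=6 > 1: no swap
arr[1]=2 > 1: no swap
arr[2]=14 > 1: no swap
arr[3]=3 > 1: no swap

Place pivot at position 0: [1, 2, 14, 3, 6]
Pivot position: 0

After partitioning with pivot 1, the array becomes [1, 2, 14, 3, 6]. The pivot is placed at index 0. All elements to the left of the pivot are <= 1, and all elements to the right are > 1.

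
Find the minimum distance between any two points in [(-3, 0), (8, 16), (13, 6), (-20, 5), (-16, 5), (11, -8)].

Computing all pairwise distances among 6 points:

d((-3, 0), (8, 16)) = 19.4165
d((-3, 0), (13, 6)) = 17.088
d((-3, 0), (-20, 5)) = 17.72
d((-3, 0), (-16, 5)) = 13.9284
d((-3, 0), (11, -8)) = 16.1245
d((8, 16), (13, 6)) = 11.1803
d((8, 16), (-20, 5)) = 30.0832
d((8, 16), (-16, 5)) = 26.4008
d((8, 16), (11, -8)) = 24.1868
d((13, 6), (-20, 5)) = 33.0151
d((13, 6), (-16, 5)) = 29.0172
d((13, 6), (11, -8)) = 14.1421
d((-20, 5), (-16, 5)) = 4.0 <-- minimum
d((-20, 5), (11, -8)) = 33.6155
d((-16, 5), (11, -8)) = 29.9666

Closest pair: (-20, 5) and (-16, 5) with distance 4.0

The closest pair is (-20, 5) and (-16, 5) with Euclidean distance 4.0. For 6 points, brute-force pairwise comparison is shown above. For large n, the divide-and-conquer algorithm (sort by x, recurse on halves, check the dividing strip) achieves O(n log n).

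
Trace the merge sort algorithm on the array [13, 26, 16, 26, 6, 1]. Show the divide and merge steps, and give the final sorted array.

Merge sort trace:

Split: [13, 26, 16, 26, 6, 1] -> [13, 26, 16] and [26, 6, 1]
  Split: [13, 26, 16] -> [13] and [26, 16]
    Split: [26, 16] -> [26] and [16]
    Merge: [26] + [16] -> [16, 26]
  Merge: [13] + [16, 26] -> [13, 16, 26]
  Split: [26, 6, 1] -> [26] and [6, 1]
    Split: [6, 1] -> [6] and [1]
    Merge: [6] + [1] -> [1, 6]
  Merge: [26] + [1, 6] -> [1, 6, 26]
Merge: [13, 16, 26] + [1, 6, 26] -> [1, 6, 13, 16, 26, 26]

Final sorted array: [1, 6, 13, 16, 26, 26]

The merge sort proceeds by recursively splitting the array and merging sorted halves.
After all merges, the sorted array is [1, 6, 13, 16, 26, 26].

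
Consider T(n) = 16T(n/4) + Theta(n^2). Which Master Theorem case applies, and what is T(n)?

Master Theorem for T(n) = 16T(n/4) + O(n^2):

a = 16, b = 4, c = 2
log_b(a) = log_4(16) = 2.0000

Case 2: c = 2 = log_4(16) = 2.0000
T(n) = O(n^2 log n) = O(n^2 log n)

For T(n) = 16T(n/4) + O(n^2): log_4(16) = 2.0000. This is Case 2 of the Master Theorem (c = log_b(a), equal work at all levels), giving O(n^2 log n).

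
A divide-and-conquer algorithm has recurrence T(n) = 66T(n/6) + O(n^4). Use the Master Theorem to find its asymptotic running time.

Master Theorem for T(n) = 66T(n/6) + O(n^4):

a = 66, b = 6, c = 4
log_b(a) = log_6(66) = 2.3383

Case 3: c = 4 > log_6(66) = 2.3383
T(n) = O(n^4) = O(n^4)

For T(n) = 66T(n/6) + O(n^4): log_6(66) = 2.3383. This is Case 3 of the Master Theorem (c > log_b(a), work dominated by root), giving O(n^4).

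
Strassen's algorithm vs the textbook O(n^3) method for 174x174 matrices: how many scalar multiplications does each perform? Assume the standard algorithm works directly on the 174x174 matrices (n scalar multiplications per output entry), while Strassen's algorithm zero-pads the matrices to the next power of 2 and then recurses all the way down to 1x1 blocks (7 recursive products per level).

Matrix multiplication for 174x174 matrices:

Strassen's algorithm requires power-of-2 dimensions. Pad 174x174 to 256x256 (next power of 2).

Standard algorithm: 174^3 = 5268024 multiplications
Strassen's algorithm: 7^(log2(256)) = 7^8 = 5764801 multiplications
Difference: 5268024 - 5764801 = -496777 (Strassen uses MORE here due to padding overhead — for small or just-over-power-of-2 n, padding can outweigh the per-level savings)

Standard: 5268024 multiplications (174^3). Strassen: 5764801 multiplications (7^8, after padding to 256x256). Strassen reduces 8 recursive multiplications to 7 at each level.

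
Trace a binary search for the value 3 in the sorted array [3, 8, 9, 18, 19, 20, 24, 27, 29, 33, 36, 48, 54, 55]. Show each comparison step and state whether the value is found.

Binary search for 3 in [3, 8, 9, 18, 19, 20, 24, 27, 29, 33, 36, 48, 54, 55]:

lo=0, hi=13, mid=6, arr[mid]=24 -> 24 > 3, search left half
lo=0, hi=5, mid=2, arr[mid]=9 -> 9 > 3, search left half
lo=0, hi=1, mid=0, arr[mid]=3 -> Found target at index 0!

Binary search finds 3 at index 0 after 3 comparisons. The search repeatedly halves the search space by comparing with the middle element.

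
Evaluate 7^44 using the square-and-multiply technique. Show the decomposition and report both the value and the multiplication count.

Computing 7^44 by squaring (build up from 7^1; each line after the first costs one multiplication):

7^1 = 7
7^2 = (7^1)^2 = 7^2 = 49
7^4 = (7^2)^2 = 49^2 = 2401
7^5 = 7 * 7^4 = 7 * 2401 = 16807
7^10 = (7^5)^2 = 16807^2 = 282475249
7^11 = 7 * 7^10 = 7 * 282475249 = 1977326743
7^22 = (7^11)^2 = 1977326743^2 = 3909821048582988049
7^44 = (7^22)^2 = 3909821048582988049^2 = 15286700631942576193765185769276826401

Result: 15286700631942576193765185769276826401
Multiplications needed: 7 (7 lines after 7^1)

7^44 = 15286700631942576193765185769276826401. Using exponentiation by squaring, this requires 7 multiplications. The key idea: if the exponent is even, square the half-power; if odd, multiply by the base once.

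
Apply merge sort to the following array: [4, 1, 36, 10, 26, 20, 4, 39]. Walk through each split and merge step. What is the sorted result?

Merge sort trace:

Split: [4, 1, 36, 10, 26, 20, 4, 39] -> [4, 1, 36, 10] and [26, 20, 4, 39]
  Split: [4, 1, 36, 10] -> [4, 1] and [36, 10]
    Split: [4, 1] -> [4] and [1]
    Merge: [4] + [1] -> [1, 4]
    Split: [36, 10] -> [36] and [10]
    Merge: [36] + [10] -> [10, 36]
  Merge: [1, 4] + [10, 36] -> [1, 4, 10, 36]
  Split: [26, 20, 4, 39] -> [26, 20] and [4, 39]
    Split: [26, 20] -> [26] and [20]
    Merge: [26] + [20] -> [20, 26]
    Split: [4, 39] -> [4] and [39]
    Merge: [4] + [39] -> [4, 39]
  Merge: [20, 26] + [4, 39] -> [4, 20, 26, 39]
Merge: [1, 4, 10, 36] + [4, 20, 26, 39] -> [1, 4, 4, 10, 20, 26, 36, 39]

Final sorted array: [1, 4, 4, 10, 20, 26, 36, 39]

The merge sort proceeds by recursively splitting the array and merging sorted halves.
After all merges, the sorted array is [1, 4, 4, 10, 20, 26, 36, 39].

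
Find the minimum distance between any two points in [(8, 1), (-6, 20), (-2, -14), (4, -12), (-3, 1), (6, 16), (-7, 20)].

Computing all pairwise distances among 7 points:

d((8, 1), (-6, 20)) = 23.6008
d((8, 1), (-2, -14)) = 18.0278
d((8, 1), (4, -12)) = 13.6015
d((8, 1), (-3, 1)) = 11.0
d((8, 1), (6, 16)) = 15.1327
d((8, 1), (-7, 20)) = 24.2074
d((-6, 20), (-2, -14)) = 34.2345
d((-6, 20), (4, -12)) = 33.5261
d((-6, 20), (-3, 1)) = 19.2354
d((-6, 20), (6, 16)) = 12.6491
d((-6, 20), (-7, 20)) = 1.0 <-- minimum
d((-2, -14), (4, -12)) = 6.3246
d((-2, -14), (-3, 1)) = 15.0333
d((-2, -14), (6, 16)) = 31.0483
d((-2, -14), (-7, 20)) = 34.3657
d((4, -12), (-3, 1)) = 14.7648
d((4, -12), (6, 16)) = 28.0713
d((4, -12), (-7, 20)) = 33.8378
d((-3, 1), (6, 16)) = 17.4929
d((-3, 1), (-7, 20)) = 19.4165
d((6, 16), (-7, 20)) = 13.6015

Closest pair: (-6, 20) and (-7, 20) with distance 1.0

The closest pair is (-6, 20) and (-7, 20) with Euclidean distance 1.0. For 7 points, brute-force pairwise comparison is shown above. For large n, the divide-and-conquer algorithm (sort by x, recurse on halves, check the dividing strip) achieves O(n log n).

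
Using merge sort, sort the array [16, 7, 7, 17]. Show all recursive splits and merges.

Merge sort trace:

Split: [16, 7, 7, 17] -> [16, 7] and [7, 17]
  Split: [16, 7] -> [16] and [7]
  Merge: [16] + [7] -> [7, 16]
  Split: [7, 17] -> [7] and [17]
  Merge: [7] + [17] -> [7, 17]
Merge: [7, 16] + [7, 17] -> [7, 7, 16, 17]

Final sorted array: [7, 7, 16, 17]

The merge sort proceeds by recursively splitting the array and merging sorted halves.
After all merges, the sorted array is [7, 7, 16, 17].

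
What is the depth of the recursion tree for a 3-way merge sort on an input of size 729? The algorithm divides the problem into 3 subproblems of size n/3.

For divide and conquer with division factor 3:

Problem sizes at each level:
Level 0: 729
Level 1: 243
Level 2: 81
Level 3: 27
Level 4: 9
Level 5: 3
Level 6: 1

The root is level 0 and the size-1 base case is level 6 (the tree spans levels 0 through 6, i.e. 7 levels counting the root), so the depth is the number of divisions: log_3(729) = 6

The recursion tree depth is log_3(729) = 6. At each level, the problem size is divided by 3, so it takes 6 divisions to reduce to a base case of size 1. The algorithm makes 3 recursive calls at each level.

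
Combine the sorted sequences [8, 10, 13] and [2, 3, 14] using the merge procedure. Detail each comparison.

Merging process:

Compare 8 vs 2: take 2 from right. Merged: [2]
Compare 8 vs 3: take 3 from right. Merged: [2, 3]
Compare 8 vs 14: take 8 from left. Merged: [2, 3, 8]
Compare 10 vs 14: take 10 from left. Merged: [2, 3, 8, 10]
Compare 13 vs 14: take 13 from left. Merged: [2, 3, 8, 10, 13]
Append remaining from right: [14]. Merged: [2, 3, 8, 10, 13, 14]

Final merged array: [2, 3, 8, 10, 13, 14]
Total comparisons: 5

The merged array is [2, 3, 8, 10, 13, 14], requiring 5 comparisons. The merge step runs in O(n) time where n is the total number of elements.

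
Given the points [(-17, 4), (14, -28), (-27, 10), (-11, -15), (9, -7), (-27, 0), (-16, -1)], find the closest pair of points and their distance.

Computing all pairwise distances among 7 points:

d((-17, 4), (14, -28)) = 44.5533
d((-17, 4), (-27, 10)) = 11.6619
d((-17, 4), (-11, -15)) = 19.9249
d((-17, 4), (9, -7)) = 28.2312
d((-17, 4), (-27, 0)) = 10.7703
d((-17, 4), (-16, -1)) = 5.099 <-- minimum
d((14, -28), (-27, 10)) = 55.9017
d((14, -28), (-11, -15)) = 28.178
d((14, -28), (9, -7)) = 21.587
d((14, -28), (-27, 0)) = 49.6488
d((14, -28), (-16, -1)) = 40.3609
d((-27, 10), (-11, -15)) = 29.6816
d((-27, 10), (9, -7)) = 39.8121
d((-27, 10), (-27, 0)) = 10.0
d((-27, 10), (-16, -1)) = 15.5563
d((-11, -15), (9, -7)) = 21.5407
d((-11, -15), (-27, 0)) = 21.9317
d((-11, -15), (-16, -1)) = 14.8661
d((9, -7), (-27, 0)) = 36.6742
d((9, -7), (-16, -1)) = 25.7099
d((-27, 0), (-16, -1)) = 11.0454

Closest pair: (-17, 4) and (-16, -1) with distance 5.099

The closest pair is (-17, 4) and (-16, -1) with Euclidean distance 5.099. For 7 points, brute-force pairwise comparison is shown above. For large n, the divide-and-conquer algorithm (sort by x, recurse on halves, check the dividing strip) achieves O(n log n).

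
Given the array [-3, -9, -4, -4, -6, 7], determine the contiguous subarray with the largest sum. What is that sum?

Using Kadane's algorithm on [-3, -9, -4, -4, -6, 7]:

Scanning through the array:
Position 1 (value -9): max_ending_here = -9, max_so_far = -3
Position 2 (value -4): max_ending_here = -4, max_so_far = -3
Position 3 (value -4): max_ending_here = -4, max_so_far = -3
Position 4 (value -6): max_ending_here = -6, max_so_far = -3
Position 5 (value 7): max_ending_here = 7, max_so_far = 7

Maximum subarray: [7]
Maximum sum: 7

The maximum subarray is [7] with sum 7. This subarray runs from index 5 to index 5.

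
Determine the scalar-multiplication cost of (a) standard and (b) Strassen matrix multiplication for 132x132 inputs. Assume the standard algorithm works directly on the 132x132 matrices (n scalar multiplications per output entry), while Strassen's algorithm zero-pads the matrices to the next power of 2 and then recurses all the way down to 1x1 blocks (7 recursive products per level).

Matrix multiplication for 132x132 matrices:

Strassen's algorithm requires power-of-2 dimensions. Pad 132x132 to 256x256 (next power of 2).

Standard algorithm: 132^3 = 2299968 multiplications
Strassen's algorithm: 7^(log2(256)) = 7^8 = 5764801 multiplications
Difference: 2299968 - 5764801 = -3464833 (Strassen uses MORE here due to padding overhead — for small or just-over-power-of-2 n, padding can outweigh the per-level savings)

Standard: 2299968 multiplications (132^3). Strassen: 5764801 multiplications (7^8, after padding to 256x256). Strassen reduces 8 recursive multiplications to 7 at each level.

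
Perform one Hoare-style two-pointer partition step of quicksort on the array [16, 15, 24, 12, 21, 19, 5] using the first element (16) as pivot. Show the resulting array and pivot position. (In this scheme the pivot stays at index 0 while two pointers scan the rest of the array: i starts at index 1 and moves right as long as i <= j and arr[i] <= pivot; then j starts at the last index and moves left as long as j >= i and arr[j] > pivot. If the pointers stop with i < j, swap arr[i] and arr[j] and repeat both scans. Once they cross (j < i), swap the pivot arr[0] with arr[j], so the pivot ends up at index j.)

Hoare-style two-pointer partition with pivot = 16:

Initial array: [16, 15, 24, 12, 21, 19, 5]

Pointers start at i = 1, j = 6.
i stops at index 2 (arr[2]=24 > 16), j stops at index 6 (arr[6]=5 <= 16): swap arr[2] and arr[6], array becomes [16, 15, 5, 12, 21, 19, 24]
i ends at 4, j ends at 3: the pointers have crossed (j < i), so scanning stops.

Swap pivot arr[0] with arr[3] to place pivot at position 3: [12, 15, 5, 16, 21, 19, 24]
Pivot position: 3

After partitioning with pivot 16, the array becomes [12, 15, 5, 16, 21, 19, 24]. The pivot is placed at index 3. All elements to the left of the pivot are <= 16, and all elements to the right are > 16.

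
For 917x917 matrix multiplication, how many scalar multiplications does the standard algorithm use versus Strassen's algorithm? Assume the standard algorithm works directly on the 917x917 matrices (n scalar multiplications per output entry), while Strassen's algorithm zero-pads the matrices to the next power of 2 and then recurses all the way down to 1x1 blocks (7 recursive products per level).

Matrix multiplication for 917x917 matrices:

Strassen's algorithm requires power-of-2 dimensions. Pad 917x917 to 1024x1024 (next power of 2).

Standard algorithm: 917^3 = 771095213 multiplications
Strassen's algorithm: 7^(log2(1024)) = 7^10 = 282475249 multiplications
Savings: 771095213 - 282475249 = 488619964 multiplications

Standard: 771095213 multiplications (917^3). Strassen: 282475249 multiplications (7^10, after padding to 1024x1024). Strassen reduces 8 recursive multiplications to 7 at each level.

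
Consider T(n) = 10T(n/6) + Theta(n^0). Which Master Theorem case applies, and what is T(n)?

Master Theorem for T(n) = 10T(n/6) + O(n^0):

a = 10, b = 6, c = 0
log_b(a) = log_6(10) = 1.2851

Case 1: c = 0 < log_6(10) = 1.2851
T(n) = O(n^(log_6 10))

For T(n) = 10T(n/6) + O(n^0): log_6(10) = 1.2851. This is Case 1 of the Master Theorem (c < log_b(a), work dominated by leaves), giving O(n^(log_6 10)).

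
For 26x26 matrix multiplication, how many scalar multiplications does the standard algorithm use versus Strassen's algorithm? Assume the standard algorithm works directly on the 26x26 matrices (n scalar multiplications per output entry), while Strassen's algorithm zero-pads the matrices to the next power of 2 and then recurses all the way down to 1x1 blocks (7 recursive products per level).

Matrix multiplication for 26x26 matrices:

Strassen's algorithm requires power-of-2 dimensions. Pad 26x26 to 32x32 (next power of 2).

Standard algorithm: 26^3 = 17576 multiplications
Strassen's algorithm: 7^(log2(32)) = 7^5 = 16807 multiplications
Savings: 17576 - 16807 = 769 multiplications

Standard: 17576 multiplications (26^3). Strassen: 16807 multiplications (7^5, after padding to 32x32). Strassen reduces 8 recursive multiplications to 7 at each level.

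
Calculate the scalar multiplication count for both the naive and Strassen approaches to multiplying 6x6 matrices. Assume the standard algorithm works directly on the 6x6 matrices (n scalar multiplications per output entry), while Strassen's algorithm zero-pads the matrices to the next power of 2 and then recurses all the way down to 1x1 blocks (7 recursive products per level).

Matrix multiplication for 6x6 matrices:

Strassen's algorithm requires power-of-2 dimensions. Pad 6x6 to 8x8 (next power of 2).

Standard algorithm: 6^3 = 216 multiplications
Strassen's algorithm: 7^(log2(8)) = 7^3 = 343 multiplications
Difference: 216 - 343 = -127 (Strassen uses MORE here due to padding overhead — for small or just-over-power-of-2 n, padding can outweigh the per-level savings)

Standard: 216 multiplications (6^3). Strassen: 343 multiplications (7^3, after padding to 8x8). Strassen reduces 8 recursive multiplications to 7 at each level.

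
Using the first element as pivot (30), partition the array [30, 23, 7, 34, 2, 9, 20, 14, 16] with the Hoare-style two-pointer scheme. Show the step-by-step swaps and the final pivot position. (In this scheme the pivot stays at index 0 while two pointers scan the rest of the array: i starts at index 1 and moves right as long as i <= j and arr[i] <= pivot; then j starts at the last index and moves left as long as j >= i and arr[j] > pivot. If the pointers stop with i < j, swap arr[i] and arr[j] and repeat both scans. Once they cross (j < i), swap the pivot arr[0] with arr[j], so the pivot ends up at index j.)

Hoare-style two-pointer partition with pivot = 30:

Initial array: [30, 23, 7, 34, 2, 9, 20, 14, 16]

Pointers start at i = 1, j = 8.
i stops at index 3 (arr[3]=34 > 30), j stops at index 8 (arr[8]=16 <= 30): swap arr[3] and arr[8], array becomes [30, 23, 7, 16, 2, 9, 20, 14, 34]
i ends at 8, j ends at 7: the pointers have crossed (j < i), so scanning stops.

Swap pivot arr[0] with arr[7] to place pivot at position 7: [14, 23, 7, 16, 2, 9, 20, 30, 34]
Pivot position: 7

After partitioning with pivot 30, the array becomes [14, 23, 7, 16, 2, 9, 20, 30, 34]. The pivot is placed at index 7. All elements to the left of the pivot are <= 30, and all elements to the right are > 30.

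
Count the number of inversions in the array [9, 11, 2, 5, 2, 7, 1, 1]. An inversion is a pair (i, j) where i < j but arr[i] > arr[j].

Finding inversions in [9, 11, 2, 5, 2, 7, 1, 1]:

(0, 2): arr[0]=9 > arr[2]=2
(0, 3): arr[0]=9 > arr[3]=5
(0, 4): arr[0]=9 > arr[4]=2
(0, 5): arr[0]=9 > arr[5]=7
(0, 6): arr[0]=9 > arr[6]=1
(0, 7): arr[0]=9 > arr[7]=1
(1, 2): arr[1]=11 > arr[2]=2
(1, 3): arr[1]=11 > arr[3]=5
(1, 4): arr[1]=11 > arr[4]=2
(1, 5): arr[1]=11 > arr[5]=7
(1, 6): arr[1]=11 > arr[6]=1
(1, 7): arr[1]=11 > arr[7]=1
(2, 6): arr[2]=2 > arr[6]=1
(2, 7): arr[2]=2 > arr[7]=1
(3, 4): arr[3]=5 > arr[4]=2
(3, 6): arr[3]=5 > arr[6]=1
(3, 7): arr[3]=5 > arr[7]=1
(4, 6): arr[4]=2 > arr[6]=1
(4, 7): arr[4]=2 > arr[7]=1
(5, 6): arr[5]=7 > arr[6]=1
(5, 7): arr[5]=7 > arr[7]=1

Total inversions: 21

The array has 21 inversion(s): (0,2), (0,3), (0,4), (0,5), (0,6), (0,7), (1,2), (1,3), (1,4), (1,5), (1,6), (1,7), (2,6), (2,7), (3,4), (3,6), (3,7), (4,6), (4,7), (5,6), (5,7). Each pair (i,j) satisfies i < j and arr[i] > arr[j].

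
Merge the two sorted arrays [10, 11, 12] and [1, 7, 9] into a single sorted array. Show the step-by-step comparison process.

Merging process:

Compare 10 vs 1: take 1 from right. Merged: [1]
Compare 10 vs 7: take 7 from right. Merged: [1, 7]
Compare 10 vs 9: take 9 from right. Merged: [1, 7, 9]
Append remaining from left: [10, 11, 12]. Merged: [1, 7, 9, 10, 11, 12]

Final merged array: [1, 7, 9, 10, 11, 12]
Total comparisons: 3

The merged array is [1, 7, 9, 10, 11, 12], requiring 3 comparisons. The merge step runs in O(n) time where n is the total number of elements.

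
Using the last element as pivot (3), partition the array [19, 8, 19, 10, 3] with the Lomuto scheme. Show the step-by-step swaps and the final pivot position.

Lomuto partition with pivot = 3:

Initial array: [19, 8, 19, 10, 3]

arr[0]=19 > 3: no swap
arr[1]=8 > 3: no swap
arr[2]=19 > 3: no swap
arr[3]=10 > 3: no swap

Place pivot at position 0: [3, 8, 19, 10, 19]
Pivot position: 0

After partitioning with pivot 3, the array becomes [3, 8, 19, 10, 19]. The pivot is placed at index 0. All elements to the left of the pivot are <= 3, and all elements to the right are > 3.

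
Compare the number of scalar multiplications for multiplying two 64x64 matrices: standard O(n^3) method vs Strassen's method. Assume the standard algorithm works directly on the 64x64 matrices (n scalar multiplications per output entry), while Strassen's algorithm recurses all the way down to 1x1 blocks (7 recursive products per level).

Matrix multiplication for 64x64 matrices:

Standard algorithm: 64^3 = 262144 multiplications
Strassen's algorithm: 7^(log2(64)) = 7^6 = 117649 multiplications
Savings: 262144 - 117649 = 144495 multiplications

Standard: 262144 multiplications (64^3). Strassen: 117649 multiplications (7^6). Strassen reduces 8 recursive multiplications to 7 at each level.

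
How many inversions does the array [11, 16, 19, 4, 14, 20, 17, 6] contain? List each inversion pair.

Finding inversions in [11, 16, 19, 4, 14, 20, 17, 6]:

(0, 3): arr[0]=11 > arr[3]=4
(0, 7): arr[0]=11 > arr[7]=6
(1, 3): arr[1]=16 > arr[3]=4
(1, 4): arr[1]=16 > arr[4]=14
(1, 7): arr[1]=16 > arr[7]=6
(2, 3): arr[2]=19 > arr[3]=4
(2, 4): arr[2]=19 > arr[4]=14
(2, 6): arr[2]=19 > arr[6]=17
(2, 7): arr[2]=19 > arr[7]=6
(4, 7): arr[4]=14 > arr[7]=6
(5, 6): arr[5]=20 > arr[6]=17
(5, 7): arr[5]=20 > arr[7]=6
(6, 7): arr[6]=17 > arr[7]=6

Total inversions: 13

The array has 13 inversion(s): (0,3), (0,7), (1,3), (1,4), (1,7), (2,3), (2,4), (2,6), (2,7), (4,7), (5,6), (5,7), (6,7). Each pair (i,j) satisfies i < j and arr[i] > arr[j].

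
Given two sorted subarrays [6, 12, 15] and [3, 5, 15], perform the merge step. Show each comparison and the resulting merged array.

Merging process:

Compare 6 vs 3: take 3 from right. Merged: [3]
Compare 6 vs 5: take 5 from right. Merged: [3, 5]
Compare 6 vs 15: take 6 from left. Merged: [3, 5, 6]
Compare 12 vs 15: take 12 from left. Merged: [3, 5, 6, 12]
Compare 15 vs 15: take 15 from left. Merged: [3, 5, 6, 12, 15]
Append remaining from right: [15]. Merged: [3, 5, 6, 12, 15, 15]

Final merged array: [3, 5, 6, 12, 15, 15]
Total comparisons: 5

The merged array is [3, 5, 6, 12, 15, 15], requiring 5 comparisons. The merge step runs in O(n) time where n is the total number of elements.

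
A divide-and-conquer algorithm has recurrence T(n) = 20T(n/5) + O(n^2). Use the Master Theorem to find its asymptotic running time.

Master Theorem for T(n) = 20T(n/5) + O(n^2):

a = 20, b = 5, c = 2
log_b(a) = log_5(20) = 1.8614

Case 3: c = 2 > log_5(20) = 1.8614
T(n) = O(n^2) = O(n^2)

For T(n) = 20T(n/5) + O(n^2): log_5(20) = 1.8614. This is Case 3 of the Master Theorem (c > log_b(a), work dominated by root), giving O(n^2).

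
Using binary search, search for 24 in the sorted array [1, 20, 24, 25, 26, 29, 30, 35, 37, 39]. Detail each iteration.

Binary search for 24 in [1, 20, 24, 25, 26, 29, 30, 35, 37, 39]:

lo=0, hi=9, mid=4, arr[mid]=26 -> 26 > 24, search left half
lo=0, hi=3, mid=1, arr[mid]=20 -> 20 < 24, search right half
lo=2, hi=3, mid=2, arr[mid]=24 -> Found target at index 2!

Binary search finds 24 at index 2 after 3 comparisons. The search repeatedly halves the search space by comparing with the middle element.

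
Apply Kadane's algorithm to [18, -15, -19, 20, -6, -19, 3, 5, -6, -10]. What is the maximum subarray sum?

Using Kadane's algorithm on [18, -15, -19, 20, -6, -19, 3, 5, -6, -10]:

Scanning through the array:
Position 1 (value -15): max_ending_here = 3, max_so_far = 18
Position 2 (value -19): max_ending_here = -16, max_so_far = 18
Position 3 (value 20): max_ending_here = 20, max_so_far = 20
Position 4 (value -6): max_ending_here = 14, max_so_far = 20
Position 5 (value -19): max_ending_here = -5, max_so_far = 20
Position 6 (value 3): max_ending_here = 3, max_so_far = 20
Position 7 (value 5): max_ending_here = 8, max_so_far = 20
Position 8 (value -6): max_ending_here = 2, max_so_far = 20
Position 9 (value -10): max_ending_here = -8, max_so_far = 20

Maximum subarray: [20]
Maximum sum: 20

The maximum subarray is [20] with sum 20. This subarray runs from index 3 to index 3.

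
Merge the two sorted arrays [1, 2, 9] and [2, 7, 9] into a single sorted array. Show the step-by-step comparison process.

Merging process:

Compare 1 vs 2: take 1 from left. Merged: [1]
Compare 2 vs 2: take 2 from left. Merged: [1, 2]
Compare 9 vs 2: take 2 from right. Merged: [1, 2, 2]
Compare 9 vs 7: take 7 from right. Merged: [1, 2, 2, 7]
Compare 9 vs 9: take 9 from left. Merged: [1, 2, 2, 7, 9]
Append remaining from right: [9]. Merged: [1, 2, 2, 7, 9, 9]

Final merged array: [1, 2, 2, 7, 9, 9]
Total comparisons: 5

The merged array is [1, 2, 2, 7, 9, 9], requiring 5 comparisons. The merge step runs in O(n) time where n is the total number of elements.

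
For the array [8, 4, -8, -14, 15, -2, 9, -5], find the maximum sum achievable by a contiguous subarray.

Using Kadane's algorithm on [8, 4, -8, -14, 15, -2, 9, -5]:

Scanning through the array:
Position 1 (value 4): max_ending_here = 12, max_so_far = 12
Position 2 (value -8): max_ending_here = 4, max_so_far = 12
Position 3 (value -14): max_ending_here = -10, max_so_far = 12
Position 4 (value 15): max_ending_here = 15, max_so_far = 15
Position 5 (value -2): max_ending_here = 13, max_so_far = 15
Position 6 (value 9): max_ending_here = 22, max_so_far = 22
Position 7 (value -5): max_ending_here = 17, max_so_far = 22

Maximum subarray: [15, -2, 9]
Maximum sum: 22

The maximum subarray is [15, -2, 9] with sum 22. This subarray runs from index 4 to index 6.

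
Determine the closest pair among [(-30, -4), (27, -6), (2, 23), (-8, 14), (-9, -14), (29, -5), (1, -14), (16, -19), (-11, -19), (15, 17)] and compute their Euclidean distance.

Computing all pairwise distances among 10 points:

d((-30, -4), (27, -6)) = 57.0351
d((-30, -4), (2, 23)) = 41.8688
d((-30, -4), (-8, 14)) = 28.4253
d((-30, -4), (-9, -14)) = 23.2594
d((-30, -4), (29, -5)) = 59.0085
d((-30, -4), (1, -14)) = 32.573
d((-30, -4), (16, -19)) = 48.3839
d((-30, -4), (-11, -19)) = 24.2074
d((-30, -4), (15, 17)) = 49.6588
d((27, -6), (2, 23)) = 38.2884
d((27, -6), (-8, 14)) = 40.3113
d((27, -6), (-9, -14)) = 36.8782
d((27, -6), (29, -5)) = 2.2361 <-- minimum
d((27, -6), (1, -14)) = 27.2029
d((27, -6), (16, -19)) = 17.0294
d((27, -6), (-11, -19)) = 40.1622
d((27, -6), (15, 17)) = 25.9422
d((2, 23), (-8, 14)) = 13.4536
d((2, 23), (-9, -14)) = 38.6005
d((2, 23), (29, -5)) = 38.8973
d((2, 23), (1, -14)) = 37.0135
d((2, 23), (16, -19)) = 44.2719
d((2, 23), (-11, -19)) = 43.9659
d((2, 23), (15, 17)) = 14.3178
d((-8, 14), (-9, -14)) = 28.0179
d((-8, 14), (29, -5)) = 41.5933
d((-8, 14), (1, -14)) = 29.4109
d((-8, 14), (16, -19)) = 40.8044
d((-8, 14), (-11, -19)) = 33.1361
d((-8, 14), (15, 17)) = 23.1948
d((-9, -14), (29, -5)) = 39.0512
d((-9, -14), (1, -14)) = 10.0
d((-9, -14), (16, -19)) = 25.4951
d((-9, -14), (-11, -19)) = 5.3852
d((-9, -14), (15, 17)) = 39.2046
d((29, -5), (1, -14)) = 29.4109
d((29, -5), (16, -19)) = 19.105
d((29, -5), (-11, -19)) = 42.3792
d((29, -5), (15, 17)) = 26.0768
d((1, -14), (16, -19)) = 15.8114
d((1, -14), (-11, -19)) = 13.0
d((1, -14), (15, 17)) = 34.0147
d((16, -19), (-11, -19)) = 27.0
d((16, -19), (15, 17)) = 36.0139
d((-11, -19), (15, 17)) = 44.4072

Closest pair: (27, -6) and (29, -5) with distance 2.2361

The closest pair is (27, -6) and (29, -5) with Euclidean distance 2.2361. For 10 points, brute-force pairwise comparison is shown above. For large n, the divide-and-conquer algorithm (sort by x, recurse on halves, check the dividing strip) achieves O(n log n).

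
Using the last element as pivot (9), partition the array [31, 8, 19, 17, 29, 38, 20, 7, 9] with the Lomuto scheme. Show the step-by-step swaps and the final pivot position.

Lomuto partition with pivot = 9:

Initial array: [31, 8, 19, 17, 29, 38, 20, 7, 9]

arr[0]=31 > 9: no swap
arr[1]=8 <= 9: swap with position 0, array becomes [8, 31, 19, 17, 29, 38, 20, 7, 9]
arr[2]=19 > 9: no swap
arr[3]=17 > 9: no swap
arr[4]=29 > 9: no swap
arr[5]=38 > 9: no swap
arr[6]=20 > 9: no swap
arr[7]=7 <= 9: swap with position 1, array becomes [8, 7, 19, 17, 29, 38, 20, 31, 9]

Place pivot at position 2: [8, 7, 9, 17, 29, 38, 20, 31, 19]
Pivot position: 2

After partitioning with pivot 9, the array becomes [8, 7, 9, 17, 29, 38, 20, 31, 19]. The pivot is placed at index 2. All elements to the left of the pivot are <= 9, and all elements to the right are > 9.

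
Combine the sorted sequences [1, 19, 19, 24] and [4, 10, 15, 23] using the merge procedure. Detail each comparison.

Merging process:

Compare 1 vs 4: take 1 from left. Merged: [1]
Compare 19 vs 4: take 4 from right. Merged: [1, 4]
Compare 19 vs 10: take 10 from right. Merged: [1, 4, 10]
Compare 19 vs 15: take 15 from right. Merged: [1, 4, 10, 15]
Compare 19 vs 23: take 19 from left. Merged: [1, 4, 10, 15, 19]
Compare 19 vs 23: take 19 from left. Merged: [1, 4, 10, 15, 19, 19]
Compare 24 vs 23: take 23 from right. Merged: [1, 4, 10, 15, 19, 19, 23]
Append remaining from left: [24]. Merged: [1, 4, 10, 15, 19, 19, 23, 24]

Final merged array: [1, 4, 10, 15, 19, 19, 23, 24]
Total comparisons: 7

The merged array is [1, 4, 10, 15, 19, 19, 23, 24], requiring 7 comparisons. The merge step runs in O(n) time where n is the total number of elements.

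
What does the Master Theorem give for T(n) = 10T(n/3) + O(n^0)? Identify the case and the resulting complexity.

Master Theorem for T(n) = 10T(n/3) + O(n^0):

a = 10, b = 3, c = 0
log_b(a) = log_3(10) = 2.0959

Case 1: c = 0 < log_3(10) = 2.0959
T(n) = O(n^(log_3 10))

For T(n) = 10T(n/3) + O(n^0): log_3(10) = 2.0959. This is Case 1 of the Master Theorem (c < log_b(a), work dominated by leaves), giving O(n^(log_3 10)).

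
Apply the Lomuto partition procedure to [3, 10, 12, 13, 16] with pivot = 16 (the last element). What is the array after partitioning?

Lomuto partition with pivot = 16:

Initial array: [3, 10, 12, 13, 16]

arr[0]=3 <= 16: swap with position 0, array becomes [3, 10, 12, 13, 16]
arr[1]=10 <= 16: swap with position 1, array becomes [3, 10, 12, 13, 16]
arr[2]=12 <= 16: swap with position 2, array becomes [3, 10, 12, 13, 16]
arr[3]=13 <= 16: swap with position 3, array becomes [3, 10, 12, 13, 16]

Place pivot at position 4: [3, 10, 12, 13, 16]
Pivot position: 4

After partitioning with pivot 16, the array becomes [3, 10, 12, 13, 16]. The pivot is placed at index 4. All elements to the left of the pivot are <= 16, and all elements to the right are > 16.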